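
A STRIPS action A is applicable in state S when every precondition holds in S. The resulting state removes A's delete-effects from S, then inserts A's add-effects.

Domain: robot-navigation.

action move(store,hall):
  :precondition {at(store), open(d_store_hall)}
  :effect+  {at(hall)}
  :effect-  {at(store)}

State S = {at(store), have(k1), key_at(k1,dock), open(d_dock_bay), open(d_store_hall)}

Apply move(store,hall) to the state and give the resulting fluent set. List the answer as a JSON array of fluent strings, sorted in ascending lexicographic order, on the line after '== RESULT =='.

Progress:
  pre ⊆ S: {at(store), open(d_store_hall)} ⊆ S  — applicable
  S \ del = {have(k1), key_at(k1,dock), open(d_dock_bay), open(d_store_hall)}
  ∪ add   = {at(hall), have(k1), key_at(k1,dock), open(d_dock_bay), open(d_store_hall)}

== RESULT ==
["at(hall)", "have(k1)", "key_at(k1,dock)", "open(d_dock_bay)", "open(d_store_hall)"]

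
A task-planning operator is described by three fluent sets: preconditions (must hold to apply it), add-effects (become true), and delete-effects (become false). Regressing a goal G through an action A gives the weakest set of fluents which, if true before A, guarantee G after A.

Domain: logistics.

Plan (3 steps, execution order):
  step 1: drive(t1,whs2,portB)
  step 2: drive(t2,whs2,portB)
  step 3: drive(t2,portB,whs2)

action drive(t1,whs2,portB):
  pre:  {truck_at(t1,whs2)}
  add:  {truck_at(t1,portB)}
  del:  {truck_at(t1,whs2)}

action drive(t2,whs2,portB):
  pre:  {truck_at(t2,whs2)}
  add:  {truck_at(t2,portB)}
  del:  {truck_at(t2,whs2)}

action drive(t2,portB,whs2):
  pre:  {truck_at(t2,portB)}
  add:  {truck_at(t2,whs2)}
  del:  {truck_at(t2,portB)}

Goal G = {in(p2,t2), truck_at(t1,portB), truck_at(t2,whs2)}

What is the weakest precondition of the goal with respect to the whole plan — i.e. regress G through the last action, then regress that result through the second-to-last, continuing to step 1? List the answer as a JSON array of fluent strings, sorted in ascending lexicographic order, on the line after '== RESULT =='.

Work backward from the goal:
  through step 3 (drive(t2,portB,whs2)): drop {truck_at(t2,whs2)}, keep {in(p2,t2), truck_at(t1,portB)}, require {truck_at(t2,portB)}
    → {in(p2,t2), truck_at(t1,portB), truck_at(t2,portB)}
  through step 2 (drive(t2,whs2,portB)): drop {truck_at(t2,portB)}, keep {in(p2,t2), truck_at(t1,portB)}, require {truck_at(t2,whs2)}
    → {in(p2,t2), truck_at(t1,portB), truck_at(t2,whs2)}
  through step 1 (drive(t1,whs2,portB)): drop {truck_at(t1,portB)}, keep {in(p2,t2), truck_at(t2,whs2)}, require {truck_at(t1,whs2)}
    → {in(p2,t2), truck_at(t1,whs2), truck_at(t2,whs2)}

== RESULT ==
["in(p2,t2)", "truck_at(t1,whs2)", "truck_at(t2,whs2)"]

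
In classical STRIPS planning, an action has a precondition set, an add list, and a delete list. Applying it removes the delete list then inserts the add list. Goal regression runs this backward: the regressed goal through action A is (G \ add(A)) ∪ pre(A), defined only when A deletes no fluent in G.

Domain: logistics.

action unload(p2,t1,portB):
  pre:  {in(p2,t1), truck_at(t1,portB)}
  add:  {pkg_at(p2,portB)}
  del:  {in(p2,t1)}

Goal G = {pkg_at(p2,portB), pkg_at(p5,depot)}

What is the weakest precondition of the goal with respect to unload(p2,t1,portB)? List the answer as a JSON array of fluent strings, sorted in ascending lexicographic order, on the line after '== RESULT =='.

Regress:
  G ∩ del = {}  (empty — regression defined)
  G \ add = {pkg_at(p2,portB), pkg_at(p5,depot)} \ {pkg_at(p2,portB)} = {pkg_at(p5,depot)}
  ∪ pre   = {pkg_at(p5,depot)} ∪ {in(p2,t1), truck_at(t1,portB)}
          = {in(p2,t1), pkg_at(p5,depot), truck_at(t1,portB)}

== RESULT ==
["in(p2,t1)", "pkg_at(p5,depot)", "truck_at(t1,portB)"]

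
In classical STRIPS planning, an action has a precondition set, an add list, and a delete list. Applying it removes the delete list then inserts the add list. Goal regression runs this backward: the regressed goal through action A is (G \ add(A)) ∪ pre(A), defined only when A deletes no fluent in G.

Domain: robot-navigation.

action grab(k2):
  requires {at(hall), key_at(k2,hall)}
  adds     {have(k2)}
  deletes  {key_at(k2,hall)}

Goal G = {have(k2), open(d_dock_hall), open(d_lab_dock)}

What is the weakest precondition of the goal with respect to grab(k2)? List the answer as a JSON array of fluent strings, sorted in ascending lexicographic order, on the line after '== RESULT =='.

Compute (G \ add) ∪ pre:
  G ∩ del = {}  (empty — regression defined)
  G \ add = {have(k2), open(d_dock_hall), open(d_lab_dock)} \ {have(k2)} = {open(d_dock_hall), open(d_lab_dock)}
  ∪ pre   = {open(d_dock_hall), open(d_lab_dock)} ∪ {at(hall), key_at(k2,hall)}
          = {at(hall), key_at(k2,hall), open(d_dock_hall), open(d_lab_dock)}

== RESULT ==
["at(hall)", "key_at(k2,hall)", "open(d_dock_hall)", "open(d_lab_dock)"]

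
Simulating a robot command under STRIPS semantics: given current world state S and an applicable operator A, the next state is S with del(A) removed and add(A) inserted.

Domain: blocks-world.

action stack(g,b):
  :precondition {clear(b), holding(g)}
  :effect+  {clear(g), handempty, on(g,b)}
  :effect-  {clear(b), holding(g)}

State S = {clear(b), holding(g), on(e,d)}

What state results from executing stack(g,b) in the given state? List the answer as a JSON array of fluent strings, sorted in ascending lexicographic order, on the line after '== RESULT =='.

Progress:
  pre ⊆ S: {clear(b), holding(g)} ⊆ S  — applicable
  S \ del = {on(e,d)}
  ∪ add   = {clear(g), handempty, on(e,d), on(g,b)}

== RESULT ==
["clear(g)", "handempty", "on(e,d)", "on(g,b)"]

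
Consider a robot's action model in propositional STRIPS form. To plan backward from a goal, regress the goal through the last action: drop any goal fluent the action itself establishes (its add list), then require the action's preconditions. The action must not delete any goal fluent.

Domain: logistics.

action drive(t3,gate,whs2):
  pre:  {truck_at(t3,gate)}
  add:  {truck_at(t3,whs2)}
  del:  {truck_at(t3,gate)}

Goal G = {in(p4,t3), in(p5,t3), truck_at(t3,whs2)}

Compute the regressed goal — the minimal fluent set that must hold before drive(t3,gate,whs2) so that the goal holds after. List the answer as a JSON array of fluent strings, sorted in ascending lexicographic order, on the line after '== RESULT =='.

Regress:
  G ∩ del = {}  (empty — regression defined)
  G \ add = {in(p4,t3), in(p5,t3), truck_at(t3,whs2)} \ {truck_at(t3,whs2)} = {in(p4,t3), in(p5,t3)}
  ∪ pre   = {in(p4,t3), in(p5,t3)} ∪ {truck_at(t3,gate)}
          = {in(p4,t3), in(p5,t3), truck_at(t3,gate)}

== RESULT ==
["in(p4,t3)", "in(p5,t3)", "truck_at(t3,gate)"]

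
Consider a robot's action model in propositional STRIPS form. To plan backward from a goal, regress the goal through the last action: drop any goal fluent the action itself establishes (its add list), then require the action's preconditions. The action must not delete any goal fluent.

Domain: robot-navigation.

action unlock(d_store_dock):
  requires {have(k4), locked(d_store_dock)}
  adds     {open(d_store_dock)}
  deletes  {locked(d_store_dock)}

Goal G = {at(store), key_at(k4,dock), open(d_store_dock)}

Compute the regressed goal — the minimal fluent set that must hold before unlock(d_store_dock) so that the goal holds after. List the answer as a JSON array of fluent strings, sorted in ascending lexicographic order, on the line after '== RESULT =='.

Regress:
  G ∩ del = {}  (empty — regression defined)
  G \ add = {at(store), key_at(k4,dock), open(d_store_dock)} \ {open(d_store_dock)} = {at(store), key_at(k4,dock)}
  ∪ pre   = {at(store), key_at(k4,dock)} ∪ {have(k4), locked(d_store_dock)}
          = {at(store), have(k4), key_at(k4,dock), locked(d_store_dock)}

== RESULT ==
["at(store)", "have(k4)", "key_at(k4,dock)", "locked(d_store_dock)"]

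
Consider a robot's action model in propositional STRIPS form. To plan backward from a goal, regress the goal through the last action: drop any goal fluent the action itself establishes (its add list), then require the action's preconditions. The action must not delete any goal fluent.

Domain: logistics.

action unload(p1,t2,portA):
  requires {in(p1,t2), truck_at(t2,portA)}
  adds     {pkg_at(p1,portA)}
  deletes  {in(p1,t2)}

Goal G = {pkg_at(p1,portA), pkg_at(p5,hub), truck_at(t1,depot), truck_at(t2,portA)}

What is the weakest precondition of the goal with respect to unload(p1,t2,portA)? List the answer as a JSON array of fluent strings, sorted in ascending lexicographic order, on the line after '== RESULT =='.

Regress:
  G ∩ del = {}  (empty — regression defined)
  G \ add = {pkg_at(p1,portA), pkg_at(p5,hub), truck_at(t1,depot), truck_at(t2,portA)} \ {pkg_at(p1,portA)} = {pkg_at(p5,hub), truck_at(t1,depot), truck_at(t2,portA)}
  ∪ pre   = {pkg_at(p5,hub), truck_at(t1,depot), truck_at(t2,portA)} ∪ {in(p1,t2), truck_at(t2,portA)}
          = {in(p1,t2), pkg_at(p5,hub), truck_at(t1,depot), truck_at(t2,portA)}

== RESULT ==
["in(p1,t2)", "pkg_at(p5,hub)", "truck_at(t1,depot)", "truck_at(t2,portA)"]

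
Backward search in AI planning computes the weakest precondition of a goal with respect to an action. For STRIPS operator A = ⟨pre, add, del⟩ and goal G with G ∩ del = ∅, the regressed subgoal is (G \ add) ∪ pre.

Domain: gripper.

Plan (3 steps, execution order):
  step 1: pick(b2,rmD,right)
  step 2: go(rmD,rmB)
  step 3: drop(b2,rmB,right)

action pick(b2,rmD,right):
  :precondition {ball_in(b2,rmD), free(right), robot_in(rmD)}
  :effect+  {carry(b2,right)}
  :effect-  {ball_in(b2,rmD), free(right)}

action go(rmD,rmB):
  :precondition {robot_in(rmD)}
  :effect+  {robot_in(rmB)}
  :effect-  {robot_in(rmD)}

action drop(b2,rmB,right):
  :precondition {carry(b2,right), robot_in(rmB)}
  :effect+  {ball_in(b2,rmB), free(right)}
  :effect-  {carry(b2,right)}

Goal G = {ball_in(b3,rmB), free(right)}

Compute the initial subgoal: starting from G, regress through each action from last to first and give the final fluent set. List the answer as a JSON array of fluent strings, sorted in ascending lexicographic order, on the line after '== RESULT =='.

Work backward from the goal:
  through step 3 (drop(b2,rmB,right)): drop {free(right)}, keep {ball_in(b3,rmB)}, require {carry(b2,right), robot_in(rmB)}
    → {ball_in(b3,rmB), carry(b2,right), robot_in(rmB)}
  through step 2 (go(rmD,rmB)): drop {robot_in(rmB)}, keep {ball_in(b3,rmB), carry(b2,right)}, require {robot_in(rmD)}
    → {ball_in(b3,rmB), carry(b2,right), robot_in(rmD)}
  through step 1 (pick(b2,rmD,right)): drop {carry(b2,right)}, keep {ball_in(b3,rmB), robot_in(rmD)}, require {ball_in(b2,rmD), free(right), robot_in(rmD)}
    → {ball_in(b2,rmD), ball_in(b3,rmB), free(right), robot_in(rmD)}

== RESULT ==
["ball_in(b2,rmD)", "ball_in(b3,rmB)", "free(right)", "robot_in(rmD)"]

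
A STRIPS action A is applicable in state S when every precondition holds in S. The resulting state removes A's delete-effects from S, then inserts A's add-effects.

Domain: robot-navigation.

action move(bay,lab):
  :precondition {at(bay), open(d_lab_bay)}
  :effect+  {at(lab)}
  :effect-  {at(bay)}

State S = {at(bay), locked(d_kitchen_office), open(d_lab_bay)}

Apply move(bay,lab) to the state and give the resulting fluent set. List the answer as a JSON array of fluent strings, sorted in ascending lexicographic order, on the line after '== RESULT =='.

Compute (S \ del) ∪ add:
  pre ⊆ S: {at(bay), open(d_lab_bay)} ⊆ S  — applicable
  S \ del = {locked(d_kitchen_office), open(d_lab_bay)}
  ∪ add   = {at(lab), locked(d_kitchen_office), open(d_lab_bay)}

== RESULT ==
["at(lab)", "locked(d_kitchen_office)", "open(d_lab_bay)"]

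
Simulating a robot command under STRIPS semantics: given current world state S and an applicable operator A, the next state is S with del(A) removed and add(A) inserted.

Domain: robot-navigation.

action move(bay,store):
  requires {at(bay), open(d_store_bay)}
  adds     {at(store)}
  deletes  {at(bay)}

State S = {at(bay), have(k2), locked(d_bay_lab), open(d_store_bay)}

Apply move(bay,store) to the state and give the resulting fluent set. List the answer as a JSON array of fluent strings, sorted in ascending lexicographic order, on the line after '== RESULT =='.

Compute (S \ del) ∪ add:
  pre ⊆ S: {at(bay), open(d_store_bay)} ⊆ S  — applicable
  S \ del = {have(k2), locked(d_bay_lab), open(d_store_bay)}
  ∪ add   = {at(store), have(k2), locked(d_bay_lab), open(d_store_bay)}

== RESULT ==
["at(store)", "have(k2)", "locked(d_bay_lab)", "open(d_store_bay)"]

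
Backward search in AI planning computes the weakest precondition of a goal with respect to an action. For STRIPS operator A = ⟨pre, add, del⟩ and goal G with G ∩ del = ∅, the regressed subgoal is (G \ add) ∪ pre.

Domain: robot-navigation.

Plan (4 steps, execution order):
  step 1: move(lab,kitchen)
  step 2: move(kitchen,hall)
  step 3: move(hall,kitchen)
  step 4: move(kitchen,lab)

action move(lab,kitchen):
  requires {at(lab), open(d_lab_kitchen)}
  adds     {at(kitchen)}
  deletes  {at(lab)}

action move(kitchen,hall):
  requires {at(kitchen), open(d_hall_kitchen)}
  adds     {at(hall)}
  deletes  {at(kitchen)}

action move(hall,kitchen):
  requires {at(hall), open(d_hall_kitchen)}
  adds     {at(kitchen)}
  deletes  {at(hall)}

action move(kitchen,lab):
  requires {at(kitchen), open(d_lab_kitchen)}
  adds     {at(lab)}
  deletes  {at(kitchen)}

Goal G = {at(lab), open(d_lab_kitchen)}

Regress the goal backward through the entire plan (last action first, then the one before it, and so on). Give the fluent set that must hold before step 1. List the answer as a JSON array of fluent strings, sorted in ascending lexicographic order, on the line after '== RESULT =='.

Regress step by step:
  through step 4 (move(kitchen,lab)): drop {at(lab)}, keep {open(d_lab_kitchen)}, require {at(kitchen), open(d_lab_kitchen)}
    → {at(kitchen), open(d_lab_kitchen)}
  through step 3 (move(hall,kitchen)): drop {at(kitchen)}, keep {open(d_lab_kitchen)}, require {at(hall), open(d_hall_kitchen)}
    → {at(hall), open(d_hall_kitchen), open(d_lab_kitchen)}
  through step 2 (move(kitchen,hall)): drop {at(hall)}, keep {open(d_hall_kitchen), open(d_lab_kitchen)}, require {at(kitchen), open(d_hall_kitchen)}
    → {at(kitchen), open(d_hall_kitchen), open(d_lab_kitchen)}
  through step 1 (move(lab,kitchen)): drop {at(kitchen)}, keep {open(d_hall_kitchen), open(d_lab_kitchen)}, require {at(lab), open(d_lab_kitchen)}
    → {at(lab), open(d_hall_kitchen), open(d_lab_kitchen)}

== RESULT ==
["at(lab)", "open(d_hall_kitchen)", "open(d_lab_kitchen)"]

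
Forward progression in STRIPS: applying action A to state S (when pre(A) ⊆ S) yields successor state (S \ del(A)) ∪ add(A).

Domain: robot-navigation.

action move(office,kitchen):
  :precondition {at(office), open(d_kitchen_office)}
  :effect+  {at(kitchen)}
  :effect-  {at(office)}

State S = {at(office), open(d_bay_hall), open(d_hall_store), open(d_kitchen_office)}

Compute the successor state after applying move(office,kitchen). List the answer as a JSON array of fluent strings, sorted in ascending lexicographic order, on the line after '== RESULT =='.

Compute (S \ del) ∪ add:
  pre ⊆ S: {at(office), open(d_kitchen_office)} ⊆ S  — applicable
  S \ del = {open(d_bay_hall), open(d_hall_store), open(d_kitchen_office)}
  ∪ add   = {at(kitchen), open(d_bay_hall), open(d_hall_store), open(d_kitchen_office)}

== RESULT ==
["at(kitchen)", "open(d_bay_hall)", "open(d_hall_store)", "open(d_kitchen_office)"]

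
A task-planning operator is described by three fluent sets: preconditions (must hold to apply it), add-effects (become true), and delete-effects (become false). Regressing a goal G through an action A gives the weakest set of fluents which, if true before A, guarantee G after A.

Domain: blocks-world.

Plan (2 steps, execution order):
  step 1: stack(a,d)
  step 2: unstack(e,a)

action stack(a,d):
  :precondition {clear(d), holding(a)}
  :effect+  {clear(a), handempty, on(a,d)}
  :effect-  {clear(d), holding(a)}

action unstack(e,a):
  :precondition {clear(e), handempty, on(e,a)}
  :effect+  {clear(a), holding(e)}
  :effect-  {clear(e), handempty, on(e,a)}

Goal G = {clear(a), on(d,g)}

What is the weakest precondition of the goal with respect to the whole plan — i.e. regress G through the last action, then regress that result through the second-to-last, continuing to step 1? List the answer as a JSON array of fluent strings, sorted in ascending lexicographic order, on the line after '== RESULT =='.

Work backward from the goal:
  through step 2 (unstack(e,a)): drop {clear(a)}, keep {on(d,g)}, require {clear(e), handempty, on(e,a)}
    → {clear(e), handempty, on(d,g), on(e,a)}
  through step 1 (stack(a,d)): drop {handempty}, keep {clear(e), on(d,g), on(e,a)}, require {clear(d), holding(a)}
    → {clear(d), clear(e), holding(a), on(d,g), on(e,a)}

== RESULT ==
["clear(d)", "clear(e)", "holding(a)", "on(d,g)", "on(e,a)"]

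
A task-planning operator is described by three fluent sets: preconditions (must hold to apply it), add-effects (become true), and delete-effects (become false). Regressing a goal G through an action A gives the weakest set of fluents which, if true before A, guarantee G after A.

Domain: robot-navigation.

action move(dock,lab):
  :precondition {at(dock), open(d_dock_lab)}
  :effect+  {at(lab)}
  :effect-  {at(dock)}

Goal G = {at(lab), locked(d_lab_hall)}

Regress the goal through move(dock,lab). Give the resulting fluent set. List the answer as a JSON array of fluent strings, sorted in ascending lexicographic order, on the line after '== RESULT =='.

Regress:
  G ∩ del = {}  (empty — regression defined)
  G \ add = {at(lab), locked(d_lab_hall)} \ {at(lab)} = {locked(d_lab_hall)}
  ∪ pre   = {locked(d_lab_hall)} ∪ {at(dock), open(d_dock_lab)}
          = {at(dock), locked(d_lab_hall), open(d_dock_lab)}

== RESULT ==
["at(dock)", "locked(d_lab_hall)", "open(d_dock_lab)"]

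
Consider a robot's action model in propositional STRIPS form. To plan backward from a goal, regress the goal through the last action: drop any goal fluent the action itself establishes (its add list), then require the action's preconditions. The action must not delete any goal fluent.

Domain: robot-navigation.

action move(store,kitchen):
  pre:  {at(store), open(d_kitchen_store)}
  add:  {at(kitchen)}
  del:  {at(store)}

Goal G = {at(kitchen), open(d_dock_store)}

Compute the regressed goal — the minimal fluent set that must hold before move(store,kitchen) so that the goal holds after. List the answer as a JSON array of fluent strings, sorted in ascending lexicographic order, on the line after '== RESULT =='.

Compute (G \ add) ∪ pre:
  G ∩ del = {}  (empty — regression defined)
  G \ add = {at(kitchen), open(d_dock_store)} \ {at(kitchen)} = {open(d_dock_store)}
  ∪ pre   = {open(d_dock_store)} ∪ {at(store), open(d_kitchen_store)}
          = {at(store), open(d_dock_store), open(d_kitchen_store)}

== RESULT ==
["at(store)", "open(d_dock_store)", "open(d_kitchen_store)"]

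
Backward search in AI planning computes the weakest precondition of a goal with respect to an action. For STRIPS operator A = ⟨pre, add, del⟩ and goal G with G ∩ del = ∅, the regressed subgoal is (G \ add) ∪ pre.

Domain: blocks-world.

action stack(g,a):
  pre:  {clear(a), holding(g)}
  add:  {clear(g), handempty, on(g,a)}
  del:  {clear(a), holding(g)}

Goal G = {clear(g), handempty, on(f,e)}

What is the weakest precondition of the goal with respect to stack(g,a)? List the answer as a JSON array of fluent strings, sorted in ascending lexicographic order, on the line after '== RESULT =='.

Regress:
  G ∩ del = {}  (empty — regression defined)
  G \ add = {clear(g), handempty, on(f,e)} \ {clear(g), handempty, on(g,a)} = {on(f,e)}
  ∪ pre   = {on(f,e)} ∪ {clear(a), holding(g)}
          = {clear(a), holding(g), on(f,e)}

== RESULT ==
["clear(a)", "holding(g)", "on(f,e)"]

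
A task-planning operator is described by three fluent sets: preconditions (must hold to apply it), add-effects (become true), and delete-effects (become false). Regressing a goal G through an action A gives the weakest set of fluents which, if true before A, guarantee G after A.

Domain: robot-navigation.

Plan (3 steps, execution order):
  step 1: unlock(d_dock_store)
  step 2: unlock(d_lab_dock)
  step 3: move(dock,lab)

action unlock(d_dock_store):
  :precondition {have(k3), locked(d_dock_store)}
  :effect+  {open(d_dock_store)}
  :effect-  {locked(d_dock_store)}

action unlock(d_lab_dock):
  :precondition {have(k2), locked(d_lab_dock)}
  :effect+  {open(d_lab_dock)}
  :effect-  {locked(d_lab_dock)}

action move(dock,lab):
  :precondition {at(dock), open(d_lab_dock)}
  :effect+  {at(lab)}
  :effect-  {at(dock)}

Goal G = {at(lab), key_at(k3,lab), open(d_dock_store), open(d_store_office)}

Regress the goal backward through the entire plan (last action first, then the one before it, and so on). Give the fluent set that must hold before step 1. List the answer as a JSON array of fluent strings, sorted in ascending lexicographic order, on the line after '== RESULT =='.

Work backward from the goal:
  through step 3 (move(dock,lab)): drop {at(lab)}, keep {key_at(k3,lab), open(d_dock_store), open(d_store_office)}, require {at(dock), open(d_lab_dock)}
    → {at(dock), key_at(k3,lab), open(d_dock_store), open(d_lab_dock), open(d_store_office)}
  through step 2 (unlock(d_lab_dock)): drop {open(d_lab_dock)}, keep {at(dock), key_at(k3,lab), open(d_dock_store), open(d_store_office)}, require {have(k2), locked(d_lab_dock)}
    → {at(dock), have(k2), key_at(k3,lab), locked(d_lab_dock), open(d_dock_store), open(d_store_office)}
  through step 1 (unlock(d_dock_store)): drop {open(d_dock_store)}, keep {at(dock), have(k2), key_at(k3,lab), locked(d_lab_dock), open(d_store_office)}, require {have(k3), locked(d_dock_store)}
    → {at(dock), have(k2), have(k3), key_at(k3,lab), locked(d_dock_store), locked(d_lab_dock), open(d_store_office)}

== RESULT ==
["at(dock)", "have(k2)", "have(k3)", "key_at(k3,lab)", "locked(d_dock_store)", "locked(d_lab_dock)", "open(d_store_office)"]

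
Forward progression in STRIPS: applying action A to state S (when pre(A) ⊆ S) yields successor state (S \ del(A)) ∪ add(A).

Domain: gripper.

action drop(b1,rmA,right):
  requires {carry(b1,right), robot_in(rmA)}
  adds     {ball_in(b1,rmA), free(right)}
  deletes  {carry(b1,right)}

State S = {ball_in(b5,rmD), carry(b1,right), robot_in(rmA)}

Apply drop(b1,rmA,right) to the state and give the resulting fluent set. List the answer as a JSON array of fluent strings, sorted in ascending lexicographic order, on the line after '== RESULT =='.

Progress:
  pre ⊆ S: {carry(b1,right), robot_in(rmA)} ⊆ S  — applicable
  S \ del = {ball_in(b5,rmD), robot_in(rmA)}
  ∪ add   = {ball_in(b1,rmA), ball_in(b5,rmD), free(right), robot_in(rmA)}

== RESULT ==
["ball_in(b1,rmA)", "ball_in(b5,rmD)", "free(right)", "robot_in(rmA)"]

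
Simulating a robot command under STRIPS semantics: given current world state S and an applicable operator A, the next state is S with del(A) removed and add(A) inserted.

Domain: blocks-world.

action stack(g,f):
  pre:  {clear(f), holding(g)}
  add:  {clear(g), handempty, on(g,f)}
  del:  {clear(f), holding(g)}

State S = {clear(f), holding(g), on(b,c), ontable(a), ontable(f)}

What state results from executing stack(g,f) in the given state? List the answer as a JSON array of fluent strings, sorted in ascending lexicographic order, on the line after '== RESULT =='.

Progress:
  pre ⊆ S: {clear(f), holding(g)} ⊆ S  — applicable
  S \ del = {on(b,c), ontable(a), ontable(f)}
  ∪ add   = {clear(g), handempty, on(b,c), on(g,f), ontable(a), ontable(f)}

== RESULT ==
["clear(g)", "handempty", "on(b,c)", "on(g,f)", "ontable(a)", "ontable(f)"]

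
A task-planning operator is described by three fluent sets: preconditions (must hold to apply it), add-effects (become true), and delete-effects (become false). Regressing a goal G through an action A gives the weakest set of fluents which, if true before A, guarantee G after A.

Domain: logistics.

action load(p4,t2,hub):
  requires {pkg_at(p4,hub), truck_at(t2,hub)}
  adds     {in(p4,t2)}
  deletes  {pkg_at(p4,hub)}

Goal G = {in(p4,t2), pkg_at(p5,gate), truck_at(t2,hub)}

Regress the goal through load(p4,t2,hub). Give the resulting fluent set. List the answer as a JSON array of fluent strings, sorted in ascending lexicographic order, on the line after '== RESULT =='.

Compute (G \ add) ∪ pre:
  G ∩ del = {}  (empty — regression defined)
  G \ add = {in(p4,t2), pkg_at(p5,gate), truck_at(t2,hub)} \ {in(p4,t2)} = {pkg_at(p5,gate), truck_at(t2,hub)}
  ∪ pre   = {pkg_at(p5,gate), truck_at(t2,hub)} ∪ {pkg_at(p4,hub), truck_at(t2,hub)}
          = {pkg_at(p4,hub), pkg_at(p5,gate), truck_at(t2,hub)}

== RESULT ==
["pkg_at(p4,hub)", "pkg_at(p5,gate)", "truck_at(t2,hub)"]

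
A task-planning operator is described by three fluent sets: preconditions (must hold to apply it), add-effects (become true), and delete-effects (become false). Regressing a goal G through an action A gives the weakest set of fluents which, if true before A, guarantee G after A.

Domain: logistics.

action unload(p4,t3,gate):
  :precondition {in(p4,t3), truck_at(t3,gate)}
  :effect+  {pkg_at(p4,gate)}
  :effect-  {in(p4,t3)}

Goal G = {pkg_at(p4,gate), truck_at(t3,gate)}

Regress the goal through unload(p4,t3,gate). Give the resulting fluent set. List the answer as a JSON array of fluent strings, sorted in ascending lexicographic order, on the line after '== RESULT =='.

Compute (G \ add) ∪ pre:
  G ∩ del = {}  (empty — regression defined)
  G \ add = {pkg_at(p4,gate), truck_at(t3,gate)} \ {pkg_at(p4,gate)} = {truck_at(t3,gate)}
  ∪ pre   = {truck_at(t3,gate)} ∪ {in(p4,t3), truck_at(t3,gate)}
          = {in(p4,t3), truck_at(t3,gate)}

== RESULT ==
["in(p4,t3)", "truck_at(t3,gate)"]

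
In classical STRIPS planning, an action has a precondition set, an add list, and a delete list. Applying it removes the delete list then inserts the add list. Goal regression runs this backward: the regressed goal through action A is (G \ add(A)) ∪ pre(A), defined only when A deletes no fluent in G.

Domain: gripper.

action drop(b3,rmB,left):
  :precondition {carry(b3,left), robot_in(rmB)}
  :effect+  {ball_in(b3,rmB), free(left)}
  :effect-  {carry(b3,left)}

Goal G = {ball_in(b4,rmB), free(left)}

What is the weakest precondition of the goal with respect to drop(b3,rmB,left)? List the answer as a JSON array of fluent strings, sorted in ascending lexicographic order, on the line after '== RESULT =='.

Compute (G \ add) ∪ pre:
  G ∩ del = {}  (empty — regression defined)
  G \ add = {ball_in(b4,rmB), free(left)} \ {ball_in(b3,rmB), free(left)} = {ball_in(b4,rmB)}
  ∪ pre   = {ball_in(b4,rmB)} ∪ {carry(b3,left), robot_in(rmB)}
          = {ball_in(b4,rmB), carry(b3,left), robot_in(rmB)}

== RESULT ==
["ball_in(b4,rmB)", "carry(b3,left)", "robot_in(rmB)"]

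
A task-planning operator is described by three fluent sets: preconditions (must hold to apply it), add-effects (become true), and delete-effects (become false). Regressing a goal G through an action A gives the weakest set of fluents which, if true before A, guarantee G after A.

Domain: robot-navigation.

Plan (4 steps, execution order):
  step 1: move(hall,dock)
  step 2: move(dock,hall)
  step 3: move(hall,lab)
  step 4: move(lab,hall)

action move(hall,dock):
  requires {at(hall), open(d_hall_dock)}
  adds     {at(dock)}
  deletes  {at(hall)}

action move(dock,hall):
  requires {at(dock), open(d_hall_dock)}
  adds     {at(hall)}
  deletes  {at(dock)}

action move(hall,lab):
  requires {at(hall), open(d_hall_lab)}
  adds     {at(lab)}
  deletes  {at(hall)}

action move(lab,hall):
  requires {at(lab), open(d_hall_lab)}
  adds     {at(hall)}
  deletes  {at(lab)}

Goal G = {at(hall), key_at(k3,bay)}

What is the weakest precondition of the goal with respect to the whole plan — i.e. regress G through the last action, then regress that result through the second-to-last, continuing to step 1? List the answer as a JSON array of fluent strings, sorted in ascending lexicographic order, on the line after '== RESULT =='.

Work backward from the goal:
  through step 4 (move(lab,hall)): drop {at(hall)}, keep {key_at(k3,bay)}, require {at(lab), open(d_hall_lab)}
    → {at(lab), key_at(k3,bay), open(d_hall_lab)}
  through step 3 (move(hall,lab)): drop {at(lab)}, keep {key_at(k3,bay), open(d_hall_lab)}, require {at(hall), open(d_hall_lab)}
    → {at(hall), key_at(k3,bay), open(d_hall_lab)}
  through step 2 (move(dock,hall)): drop {at(hall)}, keep {key_at(k3,bay), open(d_hall_lab)}, require {at(dock), open(d_hall_dock)}
    → {at(dock), key_at(k3,bay), open(d_hall_dock), open(d_hall_lab)}
  through step 1 (move(hall,dock)): drop {at(dock)}, keep {key_at(k3,bay), open(d_hall_dock), open(d_hall_lab)}, require {at(hall), open(d_hall_dock)}
    → {at(hall), key_at(k3,bay), open(d_hall_dock), open(d_hall_lab)}

== RESULT ==
["at(hall)", "key_at(k3,bay)", "open(d_hall_dock)", "open(d_hall_lab)"]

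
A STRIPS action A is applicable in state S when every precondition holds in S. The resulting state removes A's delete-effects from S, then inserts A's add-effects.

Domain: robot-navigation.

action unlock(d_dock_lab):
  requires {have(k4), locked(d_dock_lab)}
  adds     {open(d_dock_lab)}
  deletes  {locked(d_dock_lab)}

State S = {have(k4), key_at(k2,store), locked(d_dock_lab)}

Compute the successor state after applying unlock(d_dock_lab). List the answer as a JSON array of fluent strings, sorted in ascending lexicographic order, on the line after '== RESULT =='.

Compute (S \ del) ∪ add:
  pre ⊆ S: {have(k4), locked(d_dock_lab)} ⊆ S  — applicable
  S \ del = {have(k4), key_at(k2,store)}
  ∪ add   = {have(k4), key_at(k2,store), open(d_dock_lab)}

== RESULT ==
["have(k4)", "key_at(k2,store)", "open(d_dock_lab)"]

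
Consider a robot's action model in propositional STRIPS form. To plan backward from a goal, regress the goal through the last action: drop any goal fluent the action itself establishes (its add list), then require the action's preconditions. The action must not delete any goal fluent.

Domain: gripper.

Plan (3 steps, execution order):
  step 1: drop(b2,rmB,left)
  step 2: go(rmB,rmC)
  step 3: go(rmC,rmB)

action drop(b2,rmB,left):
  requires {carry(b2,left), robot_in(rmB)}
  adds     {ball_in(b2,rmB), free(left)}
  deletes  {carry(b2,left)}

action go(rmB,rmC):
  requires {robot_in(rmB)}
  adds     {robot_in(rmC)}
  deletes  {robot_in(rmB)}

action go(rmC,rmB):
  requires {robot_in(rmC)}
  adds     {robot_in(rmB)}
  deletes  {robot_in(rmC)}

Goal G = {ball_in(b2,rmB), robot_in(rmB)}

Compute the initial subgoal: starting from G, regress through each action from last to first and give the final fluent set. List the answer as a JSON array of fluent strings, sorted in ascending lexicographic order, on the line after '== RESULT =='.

Work backward from the goal:
  through step 3 (go(rmC,rmB)): drop {robot_in(rmB)}, keep {ball_in(b2,rmB)}, require {robot_in(rmC)}
    → {ball_in(b2,rmB), robot_in(rmC)}
  through step 2 (go(rmB,rmC)): drop {robot_in(rmC)}, keep {ball_in(b2,rmB)}, require {robot_in(rmB)}
    → {ball_in(b2,rmB), robot_in(rmB)}
  through step 1 (drop(b2,rmB,left)): drop {ball_in(b2,rmB)}, keep {robot_in(rmB)}, require {carry(b2,left), robot_in(rmB)}
    → {carry(b2,left), robot_in(rmB)}

== RESULT ==
["carry(b2,left)", "robot_in(rmB)"]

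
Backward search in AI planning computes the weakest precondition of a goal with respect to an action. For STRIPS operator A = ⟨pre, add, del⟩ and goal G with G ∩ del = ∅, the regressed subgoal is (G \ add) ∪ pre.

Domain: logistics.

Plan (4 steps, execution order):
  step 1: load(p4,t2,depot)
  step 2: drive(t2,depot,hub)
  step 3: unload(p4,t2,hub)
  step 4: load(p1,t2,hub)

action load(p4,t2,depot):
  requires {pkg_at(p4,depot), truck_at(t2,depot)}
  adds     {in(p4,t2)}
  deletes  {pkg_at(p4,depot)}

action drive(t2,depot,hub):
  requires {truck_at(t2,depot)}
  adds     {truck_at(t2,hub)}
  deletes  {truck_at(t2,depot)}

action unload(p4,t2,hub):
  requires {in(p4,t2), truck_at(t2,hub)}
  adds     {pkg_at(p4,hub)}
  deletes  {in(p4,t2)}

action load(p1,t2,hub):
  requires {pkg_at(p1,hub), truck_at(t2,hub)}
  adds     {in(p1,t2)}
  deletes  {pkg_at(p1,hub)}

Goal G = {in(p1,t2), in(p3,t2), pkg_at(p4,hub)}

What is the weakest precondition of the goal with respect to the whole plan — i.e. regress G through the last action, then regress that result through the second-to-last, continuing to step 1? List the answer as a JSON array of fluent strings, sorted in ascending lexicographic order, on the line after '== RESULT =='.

Regress step by step:
  through step 4 (load(p1,t2,hub)): drop {in(p1,t2)}, keep {in(p3,t2), pkg_at(p4,hub)}, require {pkg_at(p1,hub), truck_at(t2,hub)}
    → {in(p3,t2), pkg_at(p1,hub), pkg_at(p4,hub), truck_at(t2,hub)}
  through step 3 (unload(p4,t2,hub)): drop {pkg_at(p4,hub)}, keep {in(p3,t2), pkg_at(p1,hub), truck_at(t2,hub)}, require {in(p4,t2), truck_at(t2,hub)}
    → {in(p3,t2), in(p4,t2), pkg_at(p1,hub), truck_at(t2,hub)}
  through step 2 (drive(t2,depot,hub)): drop {truck_at(t2,hub)}, keep {in(p3,t2), in(p4,t2), pkg_at(p1,hub)}, require {truck_at(t2,depot)}
    → {in(p3,t2), in(p4,t2), pkg_at(p1,hub), truck_at(t2,depot)}
  through step 1 (load(p4,t2,depot)): drop {in(p4,t2)}, keep {in(p3,t2), pkg_at(p1,hub), truck_at(t2,depot)}, require {pkg_at(p4,depot), truck_at(t2,depot)}
    → {in(p3,t2), pkg_at(p1,hub), pkg_at(p4,depot), truck_at(t2,depot)}

== RESULT ==
["in(p3,t2)", "pkg_at(p1,hub)", "pkg_at(p4,depot)", "truck_at(t2,depot)"]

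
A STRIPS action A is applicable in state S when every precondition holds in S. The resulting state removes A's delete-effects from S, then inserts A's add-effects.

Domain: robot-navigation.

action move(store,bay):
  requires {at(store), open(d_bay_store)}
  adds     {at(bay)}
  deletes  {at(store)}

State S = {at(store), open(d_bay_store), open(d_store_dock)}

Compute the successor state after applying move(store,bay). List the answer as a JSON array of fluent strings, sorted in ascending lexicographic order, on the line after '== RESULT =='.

Compute (S \ del) ∪ add:
  pre ⊆ S: {at(store), open(d_bay_store)} ⊆ S  — applicable
  S \ del = {open(d_bay_store), open(d_store_dock)}
  ∪ add   = {at(bay), open(d_bay_store), open(d_store_dock)}

== RESULT ==
["at(bay)", "open(d_bay_store)", "open(d_store_dock)"]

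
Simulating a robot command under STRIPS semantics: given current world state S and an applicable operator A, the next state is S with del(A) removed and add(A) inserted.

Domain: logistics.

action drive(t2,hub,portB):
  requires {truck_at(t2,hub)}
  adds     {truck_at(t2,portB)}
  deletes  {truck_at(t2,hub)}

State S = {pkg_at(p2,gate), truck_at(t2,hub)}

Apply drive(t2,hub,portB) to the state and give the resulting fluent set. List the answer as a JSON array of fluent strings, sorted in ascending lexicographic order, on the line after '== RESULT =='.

Compute (S \ del) ∪ add:
  pre ⊆ S: {truck_at(t2,hub)} ⊆ S  — applicable
  S \ del = {pkg_at(p2,gate)}
  ∪ add   = {pkg_at(p2,gate), truck_at(t2,portB)}

== RESULT ==
["pkg_at(p2,gate)", "truck_at(t2,portB)"]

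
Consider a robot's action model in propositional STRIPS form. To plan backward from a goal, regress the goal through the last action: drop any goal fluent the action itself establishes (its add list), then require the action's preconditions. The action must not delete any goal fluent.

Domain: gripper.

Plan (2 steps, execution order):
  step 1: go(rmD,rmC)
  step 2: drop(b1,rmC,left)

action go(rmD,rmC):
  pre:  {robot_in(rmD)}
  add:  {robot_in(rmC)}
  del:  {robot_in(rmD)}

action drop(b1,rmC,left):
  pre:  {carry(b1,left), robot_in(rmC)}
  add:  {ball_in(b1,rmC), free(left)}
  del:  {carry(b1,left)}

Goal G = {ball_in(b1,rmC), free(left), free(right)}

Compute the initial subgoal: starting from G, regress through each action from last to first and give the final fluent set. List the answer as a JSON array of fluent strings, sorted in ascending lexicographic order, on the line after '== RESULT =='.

Work backward from the goal:
  through step 2 (drop(b1,rmC,left)): drop {ball_in(b1,rmC), free(left)}, keep {free(right)}, require {carry(b1,left), robot_in(rmC)}
    → {carry(b1,left), free(right), robot_in(rmC)}
  through step 1 (go(rmD,rmC)): drop {robot_in(rmC)}, keep {carry(b1,left), free(right)}, require {robot_in(rmD)}
    → {carry(b1,left), free(right), robot_in(rmD)}

== RESULT ==
["carry(b1,left)", "free(right)", "robot_in(rmD)"]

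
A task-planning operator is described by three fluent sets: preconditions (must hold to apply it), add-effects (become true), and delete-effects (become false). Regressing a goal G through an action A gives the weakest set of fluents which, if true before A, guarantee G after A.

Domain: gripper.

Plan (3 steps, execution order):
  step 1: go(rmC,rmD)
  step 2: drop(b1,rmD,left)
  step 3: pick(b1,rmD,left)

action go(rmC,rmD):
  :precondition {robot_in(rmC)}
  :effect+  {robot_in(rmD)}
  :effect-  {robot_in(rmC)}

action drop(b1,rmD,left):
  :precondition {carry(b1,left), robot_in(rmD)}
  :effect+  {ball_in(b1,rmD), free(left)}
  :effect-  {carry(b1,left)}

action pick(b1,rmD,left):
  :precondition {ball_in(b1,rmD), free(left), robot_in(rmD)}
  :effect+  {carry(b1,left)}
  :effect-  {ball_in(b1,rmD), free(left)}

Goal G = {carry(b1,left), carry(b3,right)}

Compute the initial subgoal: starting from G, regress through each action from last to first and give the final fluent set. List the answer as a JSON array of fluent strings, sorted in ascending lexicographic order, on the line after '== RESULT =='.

Work backward from the goal:
  through step 3 (pick(b1,rmD,left)): drop {carry(b1,left)}, keep {carry(b3,right)}, require {ball_in(b1,rmD), free(left), robot_in(rmD)}
    → {ball_in(b1,rmD), carry(b3,right), free(left), robot_in(rmD)}
  through step 2 (drop(b1,rmD,left)): drop {ball_in(b1,rmD), free(left)}, keep {carry(b3,right), robot_in(rmD)}, require {carry(b1,left), robot_in(rmD)}
    → {carry(b1,left), carry(b3,right), robot_in(rmD)}
  through step 1 (go(rmC,rmD)): drop {robot_in(rmD)}, keep {carry(b1,left), carry(b3,right)}, require {robot_in(rmC)}
    → {carry(b1,left), carry(b3,right), robot_in(rmC)}

== RESULT ==
["carry(b1,left)", "carry(b3,right)", "robot_in(rmC)"]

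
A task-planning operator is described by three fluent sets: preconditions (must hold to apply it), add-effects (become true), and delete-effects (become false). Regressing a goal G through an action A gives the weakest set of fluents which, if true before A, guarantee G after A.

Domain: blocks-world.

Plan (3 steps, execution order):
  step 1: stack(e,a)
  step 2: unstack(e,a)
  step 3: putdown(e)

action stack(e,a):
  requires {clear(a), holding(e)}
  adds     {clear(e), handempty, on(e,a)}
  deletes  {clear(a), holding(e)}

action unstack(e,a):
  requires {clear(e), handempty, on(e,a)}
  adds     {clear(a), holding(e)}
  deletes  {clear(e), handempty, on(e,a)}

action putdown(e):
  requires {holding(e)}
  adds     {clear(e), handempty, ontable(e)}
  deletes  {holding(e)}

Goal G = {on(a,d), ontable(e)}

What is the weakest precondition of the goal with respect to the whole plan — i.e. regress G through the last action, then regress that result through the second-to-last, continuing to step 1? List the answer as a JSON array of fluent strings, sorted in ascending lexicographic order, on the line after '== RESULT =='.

Work backward from the goal:
  through step 3 (putdown(e)): drop {ontable(e)}, keep {on(a,d)}, require {holding(e)}
    → {holding(e), on(a,d)}
  through step 2 (unstack(e,a)): drop {holding(e)}, keep {on(a,d)}, require {clear(e), handempty, on(e,a)}
    → {clear(e), handempty, on(a,d), on(e,a)}
  through step 1 (stack(e,a)): drop {clear(e), handempty, on(e,a)}, keep {on(a,d)}, require {clear(a), holding(e)}
    → {clear(a), holding(e), on(a,d)}

== RESULT ==
["clear(a)", "holding(e)", "on(a,d)"]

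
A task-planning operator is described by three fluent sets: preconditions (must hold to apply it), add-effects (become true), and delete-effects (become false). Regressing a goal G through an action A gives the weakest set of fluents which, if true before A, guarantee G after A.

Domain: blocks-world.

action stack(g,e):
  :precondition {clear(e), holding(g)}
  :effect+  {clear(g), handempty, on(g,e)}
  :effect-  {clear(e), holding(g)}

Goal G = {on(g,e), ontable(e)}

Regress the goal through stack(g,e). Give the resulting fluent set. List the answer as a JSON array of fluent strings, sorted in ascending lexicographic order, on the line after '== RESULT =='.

Compute (G \ add) ∪ pre:
  G ∩ del = {}  (empty — regression defined)
  G \ add = {on(g,e), ontable(e)} \ {clear(g), handempty, on(g,e)} = {ontable(e)}
  ∪ pre   = {ontable(e)} ∪ {clear(e), holding(g)}
          = {clear(e), holding(g), ontable(e)}

== RESULT ==
["clear(e)", "holding(g)", "ontable(e)"]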